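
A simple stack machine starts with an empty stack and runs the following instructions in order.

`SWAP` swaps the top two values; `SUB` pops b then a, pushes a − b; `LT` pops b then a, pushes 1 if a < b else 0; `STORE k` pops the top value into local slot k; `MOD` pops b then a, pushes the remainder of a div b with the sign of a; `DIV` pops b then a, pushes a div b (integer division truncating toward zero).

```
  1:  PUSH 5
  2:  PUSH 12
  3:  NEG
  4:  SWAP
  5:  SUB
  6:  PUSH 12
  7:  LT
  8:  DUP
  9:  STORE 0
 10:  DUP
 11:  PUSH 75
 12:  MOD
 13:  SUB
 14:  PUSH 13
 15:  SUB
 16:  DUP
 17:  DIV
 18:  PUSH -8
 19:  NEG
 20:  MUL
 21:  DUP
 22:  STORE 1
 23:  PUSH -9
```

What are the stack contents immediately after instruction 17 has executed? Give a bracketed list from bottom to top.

PUSH 5  → [5]
PUSH 12 → [5, 12]
NEG     → [5, -12]
SWAP    → [-12, 5]
SUB     → [-17]
PUSH 12 → [-17, 12]
LT      → [1]
DUP     → [1, 1]
STORE 0 → [1]
DUP     → [1, 1]
PUSH 75 → [1, 1, 75]
MOD     → [1, 1]
SUB     → [0]
PUSH 13 → [0, 13]
SUB     → [-13]
DUP     → [-13, -13]
DIV     → [1]

[1]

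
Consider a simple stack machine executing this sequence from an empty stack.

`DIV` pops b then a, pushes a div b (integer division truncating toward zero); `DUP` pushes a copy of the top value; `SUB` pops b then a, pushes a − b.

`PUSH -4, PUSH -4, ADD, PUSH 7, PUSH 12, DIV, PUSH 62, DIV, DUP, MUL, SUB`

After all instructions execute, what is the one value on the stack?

-8

PUSH -4 : -4
PUSH -4 : -4 -4
ADD     : -8
PUSH 7  : -8 7
PUSH 12 : -8 7 12
DIV     : -8 0
PUSH 62 : -8 0 62
DIV     : -8 0
DUP     : -8 0 0
MUL     : -8 0
SUB     : -8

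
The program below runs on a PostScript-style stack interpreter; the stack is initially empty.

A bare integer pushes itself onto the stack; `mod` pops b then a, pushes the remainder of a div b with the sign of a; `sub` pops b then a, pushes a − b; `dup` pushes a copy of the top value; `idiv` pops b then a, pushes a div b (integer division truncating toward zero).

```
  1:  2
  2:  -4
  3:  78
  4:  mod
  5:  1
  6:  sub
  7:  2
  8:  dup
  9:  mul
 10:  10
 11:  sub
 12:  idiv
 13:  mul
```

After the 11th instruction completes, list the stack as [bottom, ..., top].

[2, -5, -6]

2   : [2]
-4  : [2, -4]
78  : [2, -4, 78]
mod : [2, -4]
1   : [2, -4, 1]
sub : [2, -5]
2   : [2, -5, 2]
dup : [2, -5, 2, 2]
mul : [2, -5, 4]
10  : [2, -5, 4, 10]
sub : [2, -5, -6]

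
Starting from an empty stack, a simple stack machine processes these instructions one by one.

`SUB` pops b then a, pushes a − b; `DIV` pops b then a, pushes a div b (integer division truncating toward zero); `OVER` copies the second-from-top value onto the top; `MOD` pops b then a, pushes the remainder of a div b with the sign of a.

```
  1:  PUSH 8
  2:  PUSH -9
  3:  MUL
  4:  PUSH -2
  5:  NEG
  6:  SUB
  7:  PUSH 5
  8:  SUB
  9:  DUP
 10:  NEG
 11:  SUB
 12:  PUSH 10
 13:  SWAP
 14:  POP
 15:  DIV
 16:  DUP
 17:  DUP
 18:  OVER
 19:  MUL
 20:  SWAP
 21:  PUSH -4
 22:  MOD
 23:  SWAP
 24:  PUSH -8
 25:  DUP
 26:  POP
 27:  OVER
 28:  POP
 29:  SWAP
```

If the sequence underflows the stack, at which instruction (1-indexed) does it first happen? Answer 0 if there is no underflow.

15

PUSH 8  → [8]
PUSH -9 → [8, -9]
MUL     → [-72]
PUSH -2 → [-72, -2]
NEG     → [-72, 2]
SUB     → [-74]
PUSH 5  → [-74, 5]
SUB     → [-79]
DUP     → [-79, -79]
NEG     → [-79, 79]
SUB     → [-158]
PUSH 10 → [-158, 10]
SWAP    → [10, -158]
POP     → [10]
DIV  — needs 2 operands, stack has 1 → underflow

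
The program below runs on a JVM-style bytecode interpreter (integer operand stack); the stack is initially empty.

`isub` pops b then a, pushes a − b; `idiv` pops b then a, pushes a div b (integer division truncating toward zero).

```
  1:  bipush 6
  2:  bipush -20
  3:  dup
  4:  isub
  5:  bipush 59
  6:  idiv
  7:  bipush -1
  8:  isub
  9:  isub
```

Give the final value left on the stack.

5

bipush 6   : 6
bipush -20 : 6 -20
dup        : 6 -20 -20
isub       : 6 0
bipush 59  : 6 0 59
idiv       : 6 0
bipush -1  : 6 0 -1
isub       : 6 1
isub       : 5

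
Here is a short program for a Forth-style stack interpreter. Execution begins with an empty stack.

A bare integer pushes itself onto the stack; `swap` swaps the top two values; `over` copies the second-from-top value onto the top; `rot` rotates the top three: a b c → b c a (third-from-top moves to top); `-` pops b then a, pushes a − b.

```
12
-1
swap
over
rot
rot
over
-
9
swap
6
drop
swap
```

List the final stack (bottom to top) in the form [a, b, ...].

12    12
-1    12 -1
swap  -1 12
over  -1 12 -1
rot   12 -1 -1
rot   -1 -1 12
over  -1 -1 12 -1
-     -1 -1 13
9     -1 -1 13 9
swap  -1 -1 9 13
6     -1 -1 9 13 6
drop  -1 -1 9 13
swap  -1 -1 13 9

[-1, -1, 13, 9]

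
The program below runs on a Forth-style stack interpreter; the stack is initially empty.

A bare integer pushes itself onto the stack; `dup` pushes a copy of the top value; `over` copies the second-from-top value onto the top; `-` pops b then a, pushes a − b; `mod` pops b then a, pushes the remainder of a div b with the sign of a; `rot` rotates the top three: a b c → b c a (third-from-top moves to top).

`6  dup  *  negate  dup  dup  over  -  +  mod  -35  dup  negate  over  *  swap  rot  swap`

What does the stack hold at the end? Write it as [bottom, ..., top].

6      -> 6
dup    -> 6 6
*      -> 36
negate -> -36
dup    -> -36 -36
dup    -> -36 -36 -36
over   -> -36 -36 -36 -36
-      -> -36 -36 0
+      -> -36 -36
mod    -> 0
-35    -> 0 -35
dup    -> 0 -35 -35
negate -> 0 -35 35
over   -> 0 -35 35 -35
*      -> 0 -35 -1225
swap   -> 0 -1225 -35
rot    -> -1225 -35 0
swap   -> -1225 0 -35

[-1225, 0, -35]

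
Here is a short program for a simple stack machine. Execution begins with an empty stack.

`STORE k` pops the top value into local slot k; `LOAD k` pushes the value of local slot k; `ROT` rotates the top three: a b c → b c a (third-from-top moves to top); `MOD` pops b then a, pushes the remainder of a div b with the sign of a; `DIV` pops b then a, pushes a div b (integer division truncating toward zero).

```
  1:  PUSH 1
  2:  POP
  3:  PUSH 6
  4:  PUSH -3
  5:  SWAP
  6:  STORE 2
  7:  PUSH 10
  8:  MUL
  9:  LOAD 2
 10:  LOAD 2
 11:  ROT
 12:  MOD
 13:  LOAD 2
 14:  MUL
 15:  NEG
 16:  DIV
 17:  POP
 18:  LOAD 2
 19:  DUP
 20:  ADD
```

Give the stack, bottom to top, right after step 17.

PUSH 1  -> 1
POP     -> (empty)
PUSH 6  -> 6
PUSH -3 -> 6 -3
SWAP    -> -3 6
STORE 2 -> -3
PUSH 10 -> -3 10
MUL     -> -30
LOAD 2  -> -30 6
LOAD 2  -> -30 6 6
ROT     -> 6 6 -30
MOD     -> 6 6
LOAD 2  -> 6 6 6
MUL     -> 6 36
NEG     -> 6 -36
DIV     -> 0
POP     -> (empty)

[]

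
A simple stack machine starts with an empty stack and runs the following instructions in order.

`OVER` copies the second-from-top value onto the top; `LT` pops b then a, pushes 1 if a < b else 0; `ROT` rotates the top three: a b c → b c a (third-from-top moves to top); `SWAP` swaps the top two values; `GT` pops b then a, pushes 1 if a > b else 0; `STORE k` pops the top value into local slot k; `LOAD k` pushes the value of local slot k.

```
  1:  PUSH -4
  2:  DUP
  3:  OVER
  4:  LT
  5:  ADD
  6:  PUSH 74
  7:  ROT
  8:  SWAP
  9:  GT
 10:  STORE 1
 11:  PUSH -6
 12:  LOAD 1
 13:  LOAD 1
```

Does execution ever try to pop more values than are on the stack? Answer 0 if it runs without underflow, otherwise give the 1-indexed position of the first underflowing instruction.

7

PUSH -4 : [-4]
DUP     : [-4, -4]
OVER    : [-4, -4, -4]
LT      : [-4, 0]
ADD     : [-4]
PUSH 74 : [-4, 74]
ROT  — needs 3 operands, stack has 2 → underflow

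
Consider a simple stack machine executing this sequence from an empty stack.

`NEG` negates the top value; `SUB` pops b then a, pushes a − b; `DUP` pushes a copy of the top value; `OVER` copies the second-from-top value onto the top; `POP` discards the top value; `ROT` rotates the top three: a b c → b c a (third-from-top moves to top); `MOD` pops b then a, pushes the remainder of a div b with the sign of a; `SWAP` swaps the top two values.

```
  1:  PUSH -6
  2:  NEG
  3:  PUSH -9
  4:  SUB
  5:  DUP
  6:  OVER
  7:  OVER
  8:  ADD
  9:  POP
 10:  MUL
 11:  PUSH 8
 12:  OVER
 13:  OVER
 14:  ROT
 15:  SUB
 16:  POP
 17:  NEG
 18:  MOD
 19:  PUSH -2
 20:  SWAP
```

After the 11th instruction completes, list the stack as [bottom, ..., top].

[225, 8]

PUSH -6  [-6]
NEG      [6]
PUSH -9  [6, -9]
SUB      [15]
DUP      [15, 15]
OVER     [15, 15, 15]
OVER     [15, 15, 15, 15]
ADD      [15, 15, 30]
POP      [15, 15]
MUL      [225]
PUSH 8   [225, 8]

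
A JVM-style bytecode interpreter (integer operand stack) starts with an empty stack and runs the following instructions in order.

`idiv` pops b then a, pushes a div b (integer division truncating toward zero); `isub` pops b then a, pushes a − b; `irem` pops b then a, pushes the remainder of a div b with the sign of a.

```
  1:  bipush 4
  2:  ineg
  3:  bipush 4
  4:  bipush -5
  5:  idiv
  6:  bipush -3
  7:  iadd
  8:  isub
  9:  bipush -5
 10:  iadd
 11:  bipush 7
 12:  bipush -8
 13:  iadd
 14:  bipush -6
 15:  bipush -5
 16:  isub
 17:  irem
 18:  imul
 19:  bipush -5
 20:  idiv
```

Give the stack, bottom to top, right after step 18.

[0]

bipush 4  -> [4]
ineg      -> [-4]
bipush 4  -> [-4, 4]
bipush -5 -> [-4, 4, -5]
idiv      -> [-4, 0]
bipush -3 -> [-4, 0, -3]
iadd      -> [-4, -3]
isub      -> [-1]
bipush -5 -> [-1, -5]
iadd      -> [-6]
bipush 7  -> [-6, 7]
bipush -8 -> [-6, 7, -8]
iadd      -> [-6, -1]
bipush -6 -> [-6, -1, -6]
bipush -5 -> [-6, -1, -6, -5]
isub      -> [-6, -1, -1]
irem      -> [-6, 0]
imul      -> [0]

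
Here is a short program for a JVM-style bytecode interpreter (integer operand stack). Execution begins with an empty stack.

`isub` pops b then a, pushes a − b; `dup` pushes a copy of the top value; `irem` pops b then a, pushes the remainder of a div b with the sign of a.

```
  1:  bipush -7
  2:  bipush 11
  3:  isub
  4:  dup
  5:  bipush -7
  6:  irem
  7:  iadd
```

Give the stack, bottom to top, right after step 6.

bipush -7 -> [-7]
bipush 11 -> [-7, 11]
isub      -> [-18]
dup       -> [-18, -18]
bipush -7 -> [-18, -18, -7]
irem      -> [-18, -4]

[-18, -4]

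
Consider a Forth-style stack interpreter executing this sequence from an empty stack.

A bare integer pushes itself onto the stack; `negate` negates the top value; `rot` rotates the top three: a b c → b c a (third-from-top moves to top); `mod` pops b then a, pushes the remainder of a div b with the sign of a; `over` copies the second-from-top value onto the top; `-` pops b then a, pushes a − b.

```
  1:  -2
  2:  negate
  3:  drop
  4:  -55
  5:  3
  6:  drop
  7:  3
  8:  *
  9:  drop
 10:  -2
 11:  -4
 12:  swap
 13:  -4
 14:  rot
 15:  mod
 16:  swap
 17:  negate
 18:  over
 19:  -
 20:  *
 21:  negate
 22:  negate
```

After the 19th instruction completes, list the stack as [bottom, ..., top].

-2      [-2]
negate  [2]
drop    []
-55     [-55]
3       [-55, 3]
drop    [-55]
3       [-55, 3]
*       [-165]
drop    []
-2      [-2]
-4      [-2, -4]
swap    [-4, -2]
-4      [-4, -2, -4]
rot     [-2, -4, -4]
mod     [-2, 0]
swap    [0, -2]
negate  [0, 2]
over    [0, 2, 0]
-       [0, 2]

[0, 2]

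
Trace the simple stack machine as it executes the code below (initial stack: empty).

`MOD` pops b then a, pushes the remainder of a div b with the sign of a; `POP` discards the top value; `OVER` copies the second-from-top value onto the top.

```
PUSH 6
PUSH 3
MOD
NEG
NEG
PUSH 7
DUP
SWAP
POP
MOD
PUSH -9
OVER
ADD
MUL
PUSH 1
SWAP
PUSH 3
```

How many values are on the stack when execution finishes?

PUSH 6  → 6
PUSH 3  → 6 3
MOD     → 0
NEG     → 0
NEG     → 0
PUSH 7  → 0 7
DUP     → 0 7 7
SWAP    → 0 7 7
POP     → 0 7
MOD     → 0
PUSH -9 → 0 -9
OVER    → 0 -9 0
ADD     → 0 -9
MUL     → 0
PUSH 1  → 0 1
SWAP    → 1 0
PUSH 3  → 1 0 3

3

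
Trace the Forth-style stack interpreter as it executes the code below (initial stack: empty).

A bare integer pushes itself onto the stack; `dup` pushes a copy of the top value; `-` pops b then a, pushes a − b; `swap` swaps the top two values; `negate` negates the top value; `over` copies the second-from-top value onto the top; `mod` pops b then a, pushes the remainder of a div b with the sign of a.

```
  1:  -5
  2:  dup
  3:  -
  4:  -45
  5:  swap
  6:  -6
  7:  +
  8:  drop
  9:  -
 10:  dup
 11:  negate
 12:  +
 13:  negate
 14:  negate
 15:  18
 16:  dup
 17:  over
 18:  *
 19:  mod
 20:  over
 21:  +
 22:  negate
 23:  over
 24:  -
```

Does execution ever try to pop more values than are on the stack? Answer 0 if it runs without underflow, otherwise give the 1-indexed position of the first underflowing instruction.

9

-5    [-5]
dup   [-5, -5]
-     [0]
-45   [0, -45]
swap  [-45, 0]
-6    [-45, 0, -6]
+     [-45, -6]
drop  [-45]
-  — needs 2 operands, stack has 1 → underflow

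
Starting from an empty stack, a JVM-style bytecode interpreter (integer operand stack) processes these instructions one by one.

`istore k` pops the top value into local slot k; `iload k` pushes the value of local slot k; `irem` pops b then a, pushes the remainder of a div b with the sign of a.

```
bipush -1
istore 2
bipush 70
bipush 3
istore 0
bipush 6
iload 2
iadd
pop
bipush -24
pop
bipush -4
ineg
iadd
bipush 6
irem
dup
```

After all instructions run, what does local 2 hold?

-1

bipush -1  -> [-1]
istore 2   -> []
bipush 70  -> [70]
bipush 3   -> [70, 3]
istore 0   -> [70]
bipush 6   -> [70, 6]
iload 2    -> [70, 6, -1]
iadd       -> [70, 5]
pop        -> [70]
bipush -24 -> [70, -24]
pop        -> [70]
bipush -4  -> [70, -4]
ineg       -> [70, 4]
iadd       -> [74]
bipush 6   -> [74, 6]
irem       -> [2]
dup        -> [2, 2]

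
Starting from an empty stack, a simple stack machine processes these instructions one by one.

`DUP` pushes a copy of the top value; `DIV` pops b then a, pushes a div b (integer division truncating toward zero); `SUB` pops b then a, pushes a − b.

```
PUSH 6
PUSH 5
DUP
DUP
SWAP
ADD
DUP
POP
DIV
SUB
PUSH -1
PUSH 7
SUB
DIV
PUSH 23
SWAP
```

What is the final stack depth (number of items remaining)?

PUSH 6  : [6]
PUSH 5  : [6, 5]
DUP     : [6, 5, 5]
DUP     : [6, 5, 5, 5]
SWAP    : [6, 5, 5, 5]
ADD     : [6, 5, 10]
DUP     : [6, 5, 10, 10]
POP     : [6, 5, 10]
DIV     : [6, 0]
SUB     : [6]
PUSH -1 : [6, -1]
PUSH 7  : [6, -1, 7]
SUB     : [6, -8]
DIV     : [0]
PUSH 23 : [0, 23]
SWAP    : [23, 0]

2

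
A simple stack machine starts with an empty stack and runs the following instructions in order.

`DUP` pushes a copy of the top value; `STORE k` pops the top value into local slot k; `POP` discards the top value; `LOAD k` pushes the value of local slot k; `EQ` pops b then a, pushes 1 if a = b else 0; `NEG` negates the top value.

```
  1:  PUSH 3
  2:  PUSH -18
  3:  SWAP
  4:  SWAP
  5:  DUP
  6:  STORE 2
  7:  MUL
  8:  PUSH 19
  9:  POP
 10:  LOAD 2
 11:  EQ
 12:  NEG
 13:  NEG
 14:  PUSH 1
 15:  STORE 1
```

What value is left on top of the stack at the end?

0

PUSH 3    [3]
PUSH -18  [3, -18]
SWAP      [-18, 3]
SWAP      [3, -18]
DUP       [3, -18, -18]
STORE 2   [3, -18]
MUL       [-54]
PUSH 19   [-54, 19]
POP       [-54]
LOAD 2    [-54, -18]
EQ        [0]
NEG       [0]
NEG       [0]
PUSH 1    [0, 1]
STORE 1   [0]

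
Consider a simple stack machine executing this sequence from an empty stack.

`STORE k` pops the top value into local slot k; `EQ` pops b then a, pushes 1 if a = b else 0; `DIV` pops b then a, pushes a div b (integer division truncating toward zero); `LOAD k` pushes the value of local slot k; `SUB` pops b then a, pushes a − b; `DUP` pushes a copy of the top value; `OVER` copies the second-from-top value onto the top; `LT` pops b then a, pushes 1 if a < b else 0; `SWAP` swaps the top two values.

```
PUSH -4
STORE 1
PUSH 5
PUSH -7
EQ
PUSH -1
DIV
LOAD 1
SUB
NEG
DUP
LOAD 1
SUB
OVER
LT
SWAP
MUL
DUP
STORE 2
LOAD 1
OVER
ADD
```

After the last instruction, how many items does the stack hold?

PUSH -4 → [-4]
STORE 1 → []
PUSH 5  → [5]
PUSH -7 → [5, -7]
EQ      → [0]
PUSH -1 → [0, -1]
DIV     → [0]
LOAD 1  → [0, -4]
SUB     → [4]
NEG     → [-4]
DUP     → [-4, -4]
LOAD 1  → [-4, -4, -4]
SUB     → [-4, 0]
OVER    → [-4, 0, -4]
LT      → [-4, 0]
SWAP    → [0, -4]
MUL     → [0]
DUP     → [0, 0]
STORE 2 → [0]
LOAD 1  → [0, -4]
OVER    → [0, -4, 0]
ADD     → [0, -4]

2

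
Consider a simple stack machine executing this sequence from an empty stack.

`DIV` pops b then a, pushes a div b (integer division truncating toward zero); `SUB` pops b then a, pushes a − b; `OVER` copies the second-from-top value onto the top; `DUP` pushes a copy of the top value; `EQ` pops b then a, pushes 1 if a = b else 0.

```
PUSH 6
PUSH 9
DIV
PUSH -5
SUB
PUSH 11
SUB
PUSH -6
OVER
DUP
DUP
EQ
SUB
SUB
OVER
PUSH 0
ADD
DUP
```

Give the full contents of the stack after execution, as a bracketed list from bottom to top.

[-6, 1, -6, -6]

PUSH 6   6
PUSH 9   6 9
DIV      0
PUSH -5  0 -5
SUB      5
PUSH 11  5 11
SUB      -6
PUSH -6  -6 -6
OVER     -6 -6 -6
DUP      -6 -6 -6 -6
DUP      -6 -6 -6 -6 -6
EQ       -6 -6 -6 1
SUB      -6 -6 -7
SUB      -6 1
OVER     -6 1 -6
PUSH 0   -6 1 -6 0
ADD      -6 1 -6
DUP      -6 1 -6 -6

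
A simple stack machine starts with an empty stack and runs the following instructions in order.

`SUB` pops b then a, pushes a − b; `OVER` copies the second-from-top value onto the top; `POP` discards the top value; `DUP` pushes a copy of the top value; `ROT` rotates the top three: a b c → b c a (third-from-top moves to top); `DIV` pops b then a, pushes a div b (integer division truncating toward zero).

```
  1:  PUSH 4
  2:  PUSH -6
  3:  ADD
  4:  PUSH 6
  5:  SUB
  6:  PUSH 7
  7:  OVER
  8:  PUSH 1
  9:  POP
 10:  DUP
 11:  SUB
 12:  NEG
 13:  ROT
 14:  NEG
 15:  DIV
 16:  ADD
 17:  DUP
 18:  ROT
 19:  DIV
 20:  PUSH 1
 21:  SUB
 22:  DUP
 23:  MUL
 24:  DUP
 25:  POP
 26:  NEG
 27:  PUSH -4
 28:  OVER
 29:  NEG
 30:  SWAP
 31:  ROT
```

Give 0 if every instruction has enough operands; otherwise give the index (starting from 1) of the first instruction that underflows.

PUSH 4   4
PUSH -6  4 -6
ADD      -2
PUSH 6   -2 6
SUB      -8
PUSH 7   -8 7
OVER     -8 7 -8
PUSH 1   -8 7 -8 1
POP      -8 7 -8
DUP      -8 7 -8 -8
SUB      -8 7 0
NEG      -8 7 0
ROT      7 0 -8
NEG      7 0 8
DIV      7 0
ADD      7
DUP      7 7
ROT  — needs 3 operands, stack has 2 → underflow

18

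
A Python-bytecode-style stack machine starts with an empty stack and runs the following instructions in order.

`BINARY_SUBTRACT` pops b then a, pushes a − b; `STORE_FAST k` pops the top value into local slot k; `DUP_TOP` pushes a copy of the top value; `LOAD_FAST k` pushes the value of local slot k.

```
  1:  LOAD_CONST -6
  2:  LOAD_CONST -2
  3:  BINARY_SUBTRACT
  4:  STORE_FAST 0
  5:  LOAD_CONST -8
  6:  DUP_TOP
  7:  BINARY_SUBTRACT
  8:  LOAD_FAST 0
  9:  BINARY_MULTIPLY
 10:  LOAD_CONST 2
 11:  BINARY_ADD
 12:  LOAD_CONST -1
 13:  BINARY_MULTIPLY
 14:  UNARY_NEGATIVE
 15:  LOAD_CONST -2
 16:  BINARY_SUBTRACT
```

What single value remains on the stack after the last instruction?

LOAD_CONST -6   -> [-6]
LOAD_CONST -2   -> [-6, -2]
BINARY_SUBTRACT -> [-4]
STORE_FAST 0    -> []
LOAD_CONST -8   -> [-8]
DUP_TOP         -> [-8, -8]
BINARY_SUBTRACT -> [0]
LOAD_FAST 0     -> [0, -4]
BINARY_MULTIPLY -> [0]
LOAD_CONST 2    -> [0, 2]
BINARY_ADD      -> [2]
LOAD_CONST -1   -> [2, -1]
BINARY_MULTIPLY -> [-2]
UNARY_NEGATIVE  -> [2]
LOAD_CONST -2   -> [2, -2]
BINARY_SUBTRACT -> [4]

4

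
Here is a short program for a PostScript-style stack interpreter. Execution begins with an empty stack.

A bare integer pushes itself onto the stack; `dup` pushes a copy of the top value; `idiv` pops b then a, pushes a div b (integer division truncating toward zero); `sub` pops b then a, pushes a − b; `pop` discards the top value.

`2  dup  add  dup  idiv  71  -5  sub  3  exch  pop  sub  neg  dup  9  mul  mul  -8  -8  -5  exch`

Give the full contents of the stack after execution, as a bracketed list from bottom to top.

[36, -8, -5, -8]

2    → 2
dup  → 2 2
add  → 4
dup  → 4 4
idiv → 1
71   → 1 71
-5   → 1 71 -5
sub  → 1 76
3    → 1 76 3
exch → 1 3 76
pop  → 1 3
sub  → -2
neg  → 2
dup  → 2 2
9    → 2 2 9
mul  → 2 18
mul  → 36
-8   → 36 -8
-8   → 36 -8 -8
-5   → 36 -8 -8 -5
exch → 36 -8 -5 -8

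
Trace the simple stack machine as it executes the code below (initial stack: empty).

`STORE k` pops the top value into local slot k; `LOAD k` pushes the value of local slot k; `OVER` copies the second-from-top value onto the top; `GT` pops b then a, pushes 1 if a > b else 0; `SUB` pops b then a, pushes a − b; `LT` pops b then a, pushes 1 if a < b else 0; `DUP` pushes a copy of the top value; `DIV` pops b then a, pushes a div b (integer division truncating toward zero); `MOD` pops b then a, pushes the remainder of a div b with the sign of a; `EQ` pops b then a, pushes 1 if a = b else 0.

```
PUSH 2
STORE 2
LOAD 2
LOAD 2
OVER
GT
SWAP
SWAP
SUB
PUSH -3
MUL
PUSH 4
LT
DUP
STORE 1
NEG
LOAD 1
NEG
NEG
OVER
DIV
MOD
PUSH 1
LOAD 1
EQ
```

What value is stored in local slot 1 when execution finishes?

PUSH 2  → [2]
STORE 2 → []
LOAD 2  → [2]
LOAD 2  → [2, 2]
OVER    → [2, 2, 2]
GT      → [2, 0]
SWAP    → [0, 2]
SWAP    → [2, 0]
SUB     → [2]
PUSH -3 → [2, -3]
MUL     → [-6]
PUSH 4  → [-6, 4]
LT      → [1]
DUP     → [1, 1]
STORE 1 → [1]
NEG     → [-1]
LOAD 1  → [-1, 1]
NEG     → [-1, -1]
NEG     → [-1, 1]
OVER    → [-1, 1, -1]
DIV     → [-1, -1]
MOD     → [0]
PUSH 1  → [0, 1]
LOAD 1  → [0, 1, 1]
EQ      → [0, 1]

1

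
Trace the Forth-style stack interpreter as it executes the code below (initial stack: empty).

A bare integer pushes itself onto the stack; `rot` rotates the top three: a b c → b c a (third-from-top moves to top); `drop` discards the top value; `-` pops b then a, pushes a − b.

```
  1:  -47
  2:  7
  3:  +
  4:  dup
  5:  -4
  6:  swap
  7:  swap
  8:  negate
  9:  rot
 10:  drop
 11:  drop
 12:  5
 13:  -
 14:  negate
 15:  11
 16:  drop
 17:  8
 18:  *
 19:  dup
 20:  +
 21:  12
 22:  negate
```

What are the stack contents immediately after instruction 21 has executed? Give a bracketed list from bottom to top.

[720, 12]

-47    : [-47]
7      : [-47, 7]
+      : [-40]
dup    : [-40, -40]
-4     : [-40, -40, -4]
swap   : [-40, -4, -40]
swap   : [-40, -40, -4]
negate : [-40, -40, 4]
rot    : [-40, 4, -40]
drop   : [-40, 4]
drop   : [-40]
5      : [-40, 5]
-      : [-45]
negate : [45]
11     : [45, 11]
drop   : [45]
8      : [45, 8]
*      : [360]
dup    : [360, 360]
+      : [720]
12     : [720, 12]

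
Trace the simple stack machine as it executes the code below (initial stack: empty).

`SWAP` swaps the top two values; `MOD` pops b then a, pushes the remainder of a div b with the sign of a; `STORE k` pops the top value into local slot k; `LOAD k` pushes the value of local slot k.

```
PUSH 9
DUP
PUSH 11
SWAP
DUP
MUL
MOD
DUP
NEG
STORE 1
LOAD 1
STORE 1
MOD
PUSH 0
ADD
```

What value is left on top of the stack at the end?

9

PUSH 9   9
DUP      9 9
PUSH 11  9 9 11
SWAP     9 11 9
DUP      9 11 9 9
MUL      9 11 81
MOD      9 11
DUP      9 11 11
NEG      9 11 -11
STORE 1  9 11
LOAD 1   9 11 -11
STORE 1  9 11
MOD      9
PUSH 0   9 0
ADD      9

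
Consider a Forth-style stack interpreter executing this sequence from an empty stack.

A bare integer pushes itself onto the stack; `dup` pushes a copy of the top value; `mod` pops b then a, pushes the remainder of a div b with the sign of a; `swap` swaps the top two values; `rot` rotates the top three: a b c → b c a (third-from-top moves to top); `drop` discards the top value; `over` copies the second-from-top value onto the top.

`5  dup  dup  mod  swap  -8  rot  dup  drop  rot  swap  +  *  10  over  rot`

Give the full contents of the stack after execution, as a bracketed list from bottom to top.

5    : 5
dup  : 5 5
dup  : 5 5 5
mod  : 5 0
swap : 0 5
-8   : 0 5 -8
rot  : 5 -8 0
dup  : 5 -8 0 0
drop : 5 -8 0
rot  : -8 0 5
swap : -8 5 0
+    : -8 5
*    : -40
10   : -40 10
over : -40 10 -40
rot  : 10 -40 -40

[10, -40, -40]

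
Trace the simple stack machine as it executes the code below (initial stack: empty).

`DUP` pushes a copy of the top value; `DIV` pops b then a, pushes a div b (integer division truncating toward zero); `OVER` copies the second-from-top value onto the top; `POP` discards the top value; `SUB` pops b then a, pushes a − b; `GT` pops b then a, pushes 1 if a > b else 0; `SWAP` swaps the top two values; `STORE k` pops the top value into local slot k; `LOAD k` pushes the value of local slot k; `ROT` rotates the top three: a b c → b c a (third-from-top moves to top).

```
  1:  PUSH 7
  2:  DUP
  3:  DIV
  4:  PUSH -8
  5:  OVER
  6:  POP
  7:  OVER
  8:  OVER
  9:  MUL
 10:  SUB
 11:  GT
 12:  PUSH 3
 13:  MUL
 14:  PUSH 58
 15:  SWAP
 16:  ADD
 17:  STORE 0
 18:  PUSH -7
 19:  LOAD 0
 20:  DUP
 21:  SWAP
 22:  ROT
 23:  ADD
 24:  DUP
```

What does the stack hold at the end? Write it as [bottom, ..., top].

PUSH 7   7
DUP      7 7
DIV      1
PUSH -8  1 -8
OVER     1 -8 1
POP      1 -8
OVER     1 -8 1
OVER     1 -8 1 -8
MUL      1 -8 -8
SUB      1 0
GT       1
PUSH 3   1 3
MUL      3
PUSH 58  3 58
SWAP     58 3
ADD      61
STORE 0  (empty)
PUSH -7  -7
LOAD 0   -7 61
DUP      -7 61 61
SWAP     -7 61 61
ROT      61 61 -7
ADD      61 54
DUP      61 54 54

[61, 54, 54]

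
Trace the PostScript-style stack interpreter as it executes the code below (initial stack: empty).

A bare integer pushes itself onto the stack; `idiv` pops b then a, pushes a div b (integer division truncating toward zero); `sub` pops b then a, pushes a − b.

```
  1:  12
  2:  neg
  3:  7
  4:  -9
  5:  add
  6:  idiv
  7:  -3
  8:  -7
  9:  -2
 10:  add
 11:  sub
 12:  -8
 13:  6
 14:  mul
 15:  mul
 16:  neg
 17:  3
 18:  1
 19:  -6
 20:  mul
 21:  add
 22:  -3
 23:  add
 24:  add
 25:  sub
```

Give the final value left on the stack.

12   -> [12]
neg  -> [-12]
7    -> [-12, 7]
-9   -> [-12, 7, -9]
add  -> [-12, -2]
idiv -> [6]
-3   -> [6, -3]
-7   -> [6, -3, -7]
-2   -> [6, -3, -7, -2]
add  -> [6, -3, -9]
sub  -> [6, 6]
-8   -> [6, 6, -8]
6    -> [6, 6, -8, 6]
mul  -> [6, 6, -48]
mul  -> [6, -288]
neg  -> [6, 288]
3    -> [6, 288, 3]
1    -> [6, 288, 3, 1]
-6   -> [6, 288, 3, 1, -6]
mul  -> [6, 288, 3, -6]
add  -> [6, 288, -3]
-3   -> [6, 288, -3, -3]
add  -> [6, 288, -6]
add  -> [6, 282]
sub  -> [-276]

-276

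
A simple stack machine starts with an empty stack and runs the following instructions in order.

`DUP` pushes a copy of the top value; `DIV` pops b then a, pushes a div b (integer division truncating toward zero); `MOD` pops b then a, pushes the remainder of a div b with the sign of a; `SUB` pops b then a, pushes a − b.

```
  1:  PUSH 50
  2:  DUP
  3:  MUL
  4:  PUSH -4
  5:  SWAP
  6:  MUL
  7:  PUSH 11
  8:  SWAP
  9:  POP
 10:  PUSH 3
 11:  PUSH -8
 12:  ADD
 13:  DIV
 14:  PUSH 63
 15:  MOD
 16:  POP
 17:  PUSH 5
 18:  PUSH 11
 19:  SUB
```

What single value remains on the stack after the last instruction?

PUSH 50 : 50
DUP     : 50 50
MUL     : 2500
PUSH -4 : 2500 -4
SWAP    : -4 2500
MUL     : -10000
PUSH 11 : -10000 11
SWAP    : 11 -10000
POP     : 11
PUSH 3  : 11 3
PUSH -8 : 11 3 -8
ADD     : 11 -5
DIV     : -2
PUSH 63 : -2 63
MOD     : -2
POP     : (empty)
PUSH 5  : 5
PUSH 11 : 5 11
SUB     : -6

-6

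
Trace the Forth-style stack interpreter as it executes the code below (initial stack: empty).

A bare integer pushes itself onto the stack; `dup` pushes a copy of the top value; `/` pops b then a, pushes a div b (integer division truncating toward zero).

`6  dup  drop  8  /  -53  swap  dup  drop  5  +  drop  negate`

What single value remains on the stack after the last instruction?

53

6      : [6]
dup    : [6, 6]
drop   : [6]
8      : [6, 8]
/      : [0]
-53    : [0, -53]
swap   : [-53, 0]
dup    : [-53, 0, 0]
drop   : [-53, 0]
5      : [-53, 0, 5]
+      : [-53, 5]
drop   : [-53]
negate : [53]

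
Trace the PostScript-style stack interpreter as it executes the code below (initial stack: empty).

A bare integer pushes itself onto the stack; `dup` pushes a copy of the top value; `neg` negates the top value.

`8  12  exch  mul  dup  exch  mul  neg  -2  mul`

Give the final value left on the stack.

18432

8    -> 8
12   -> 8 12
exch -> 12 8
mul  -> 96
dup  -> 96 96
exch -> 96 96
mul  -> 9216
neg  -> -9216
-2   -> -9216 -2
mul  -> 18432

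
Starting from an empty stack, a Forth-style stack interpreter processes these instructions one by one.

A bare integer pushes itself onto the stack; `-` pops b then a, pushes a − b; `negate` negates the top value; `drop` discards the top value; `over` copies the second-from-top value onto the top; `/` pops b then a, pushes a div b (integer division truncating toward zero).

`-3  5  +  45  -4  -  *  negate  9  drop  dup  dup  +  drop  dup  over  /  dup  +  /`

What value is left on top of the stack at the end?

-3     → -3
5      → -3 5
+      → 2
45     → 2 45
-4     → 2 45 -4
-      → 2 49
*      → 98
negate → -98
9      → -98 9
drop   → -98
dup    → -98 -98
dup    → -98 -98 -98
+      → -98 -196
drop   → -98
dup    → -98 -98
over   → -98 -98 -98
/      → -98 1
dup    → -98 1 1
+      → -98 2
/      → -49

-49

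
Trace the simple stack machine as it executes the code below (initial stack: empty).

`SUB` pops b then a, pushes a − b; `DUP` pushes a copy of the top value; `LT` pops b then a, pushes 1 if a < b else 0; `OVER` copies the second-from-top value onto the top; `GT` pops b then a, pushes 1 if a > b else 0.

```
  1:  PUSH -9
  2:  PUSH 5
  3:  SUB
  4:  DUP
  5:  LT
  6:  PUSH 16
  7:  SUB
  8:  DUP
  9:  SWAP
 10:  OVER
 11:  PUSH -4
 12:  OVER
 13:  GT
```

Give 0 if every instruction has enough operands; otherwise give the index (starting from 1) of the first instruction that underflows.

PUSH -9  -9
PUSH 5   -9 5
SUB      -14
DUP      -14 -14
LT       0
PUSH 16  0 16
SUB      -16
DUP      -16 -16
SWAP     -16 -16
OVER     -16 -16 -16
PUSH -4  -16 -16 -16 -4
OVER     -16 -16 -16 -4 -16
GT       -16 -16 -16 1

0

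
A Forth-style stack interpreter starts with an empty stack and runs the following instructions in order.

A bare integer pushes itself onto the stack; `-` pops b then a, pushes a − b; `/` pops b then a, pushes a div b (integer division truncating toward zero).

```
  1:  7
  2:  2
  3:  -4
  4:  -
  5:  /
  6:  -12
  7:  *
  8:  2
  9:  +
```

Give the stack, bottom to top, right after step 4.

7  → [7]
2  → [7, 2]
-4 → [7, 2, -4]
-  → [7, 6]

[7, 6]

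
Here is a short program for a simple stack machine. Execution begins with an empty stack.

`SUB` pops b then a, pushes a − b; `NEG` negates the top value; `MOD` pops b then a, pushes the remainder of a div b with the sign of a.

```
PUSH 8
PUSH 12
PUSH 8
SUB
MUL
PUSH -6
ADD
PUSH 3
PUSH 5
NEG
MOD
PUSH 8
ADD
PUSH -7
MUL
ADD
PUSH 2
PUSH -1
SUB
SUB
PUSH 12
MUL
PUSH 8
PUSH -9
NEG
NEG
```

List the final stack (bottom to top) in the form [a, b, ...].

PUSH 8  : [8]
PUSH 12 : [8, 12]
PUSH 8  : [8, 12, 8]
SUB     : [8, 4]
MUL     : [32]
PUSH -6 : [32, -6]
ADD     : [26]
PUSH 3  : [26, 3]
PUSH 5  : [26, 3, 5]
NEG     : [26, 3, -5]
MOD     : [26, 3]
PUSH 8  : [26, 3, 8]
ADD     : [26, 11]
PUSH -7 : [26, 11, -7]
MUL     : [26, -77]
ADD     : [-51]
PUSH 2  : [-51, 2]
PUSH -1 : [-51, 2, -1]
SUB     : [-51, 3]
SUB     : [-54]
PUSH 12 : [-54, 12]
MUL     : [-648]
PUSH 8  : [-648, 8]
PUSH -9 : [-648, 8, -9]
NEG     : [-648, 8, 9]
NEG     : [-648, 8, -9]

[-648, 8, -9]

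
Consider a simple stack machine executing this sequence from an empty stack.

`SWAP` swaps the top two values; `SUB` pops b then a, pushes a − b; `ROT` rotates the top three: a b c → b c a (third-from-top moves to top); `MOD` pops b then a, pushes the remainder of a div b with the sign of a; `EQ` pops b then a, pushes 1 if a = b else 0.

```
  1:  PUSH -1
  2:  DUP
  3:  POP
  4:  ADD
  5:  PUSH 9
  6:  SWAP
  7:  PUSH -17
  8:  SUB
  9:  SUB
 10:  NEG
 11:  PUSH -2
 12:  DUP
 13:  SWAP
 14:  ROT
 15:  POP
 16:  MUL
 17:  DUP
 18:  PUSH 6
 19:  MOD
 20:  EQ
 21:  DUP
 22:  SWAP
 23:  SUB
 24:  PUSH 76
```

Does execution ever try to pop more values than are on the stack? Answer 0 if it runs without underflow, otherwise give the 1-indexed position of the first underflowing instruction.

4

PUSH -1  -1
DUP      -1 -1
POP      -1
ADD  — needs 2 operands, stack has 1 → underflow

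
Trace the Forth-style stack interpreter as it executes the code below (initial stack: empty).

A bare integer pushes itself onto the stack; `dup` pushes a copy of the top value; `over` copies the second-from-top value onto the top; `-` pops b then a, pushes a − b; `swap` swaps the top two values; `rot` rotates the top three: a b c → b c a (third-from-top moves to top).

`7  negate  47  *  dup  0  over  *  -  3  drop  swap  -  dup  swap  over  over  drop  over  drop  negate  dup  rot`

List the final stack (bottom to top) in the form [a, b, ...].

7      → [7]
negate → [-7]
47     → [-7, 47]
*      → [-329]
dup    → [-329, -329]
0      → [-329, -329, 0]
over   → [-329, -329, 0, -329]
*      → [-329, -329, 0]
-      → [-329, -329]
3      → [-329, -329, 3]
drop   → [-329, -329]
swap   → [-329, -329]
-      → [0]
dup    → [0, 0]
swap   → [0, 0]
over   → [0, 0, 0]
over   → [0, 0, 0, 0]
drop   → [0, 0, 0]
over   → [0, 0, 0, 0]
drop   → [0, 0, 0]
negate → [0, 0, 0]
dup    → [0, 0, 0, 0]
rot    → [0, 0, 0, 0]

[0, 0, 0, 0]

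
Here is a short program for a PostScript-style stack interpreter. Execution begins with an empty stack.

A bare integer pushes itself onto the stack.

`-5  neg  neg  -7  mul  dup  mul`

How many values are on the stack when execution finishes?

-5  : [-5]
neg : [5]
neg : [-5]
-7  : [-5, -7]
mul : [35]
dup : [35, 35]
mul : [1225]

1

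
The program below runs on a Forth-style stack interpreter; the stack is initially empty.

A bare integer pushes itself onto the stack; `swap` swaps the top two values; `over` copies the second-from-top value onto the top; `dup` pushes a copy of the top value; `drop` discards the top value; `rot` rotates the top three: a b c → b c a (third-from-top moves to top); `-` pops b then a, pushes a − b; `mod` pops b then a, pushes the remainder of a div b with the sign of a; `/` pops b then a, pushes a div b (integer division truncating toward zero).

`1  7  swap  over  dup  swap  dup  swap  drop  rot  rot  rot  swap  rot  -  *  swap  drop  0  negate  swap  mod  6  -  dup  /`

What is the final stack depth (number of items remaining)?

1      : [1]
7      : [1, 7]
swap   : [7, 1]
over   : [7, 1, 7]
dup    : [7, 1, 7, 7]
swap   : [7, 1, 7, 7]
dup    : [7, 1, 7, 7, 7]
swap   : [7, 1, 7, 7, 7]
drop   : [7, 1, 7, 7]
rot    : [7, 7, 7, 1]
rot    : [7, 7, 1, 7]
rot    : [7, 1, 7, 7]
swap   : [7, 1, 7, 7]
rot    : [7, 7, 7, 1]
-      : [7, 7, 6]
*      : [7, 42]
swap   : [42, 7]
drop   : [42]
0      : [42, 0]
negate : [42, 0]
swap   : [0, 42]
mod    : [0]
6      : [0, 6]
-      : [-6]
dup    : [-6, -6]
/      : [1]

1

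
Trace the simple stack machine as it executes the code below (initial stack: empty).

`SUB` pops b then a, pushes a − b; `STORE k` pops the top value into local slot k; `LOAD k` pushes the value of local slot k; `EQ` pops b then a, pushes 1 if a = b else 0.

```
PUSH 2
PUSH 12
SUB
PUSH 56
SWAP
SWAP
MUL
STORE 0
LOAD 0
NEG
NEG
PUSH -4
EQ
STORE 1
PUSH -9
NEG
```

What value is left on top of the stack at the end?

PUSH 2  -> [2]
PUSH 12 -> [2, 12]
SUB     -> [-10]
PUSH 56 -> [-10, 56]
SWAP    -> [56, -10]
SWAP    -> [-10, 56]
MUL     -> [-560]
STORE 0 -> []
LOAD 0  -> [-560]
NEG     -> [560]
NEG     -> [-560]
PUSH -4 -> [-560, -4]
EQ      -> [0]
STORE 1 -> []
PUSH -9 -> [-9]
NEG     -> [9]

9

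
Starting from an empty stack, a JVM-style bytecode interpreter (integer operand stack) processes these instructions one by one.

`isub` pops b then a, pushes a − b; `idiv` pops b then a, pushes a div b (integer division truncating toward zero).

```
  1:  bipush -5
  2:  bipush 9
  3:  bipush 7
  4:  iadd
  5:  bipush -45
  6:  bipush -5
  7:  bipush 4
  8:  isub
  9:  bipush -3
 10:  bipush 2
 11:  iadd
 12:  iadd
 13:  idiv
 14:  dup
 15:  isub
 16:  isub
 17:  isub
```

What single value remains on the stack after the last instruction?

-21

bipush -5  : -5
bipush 9   : -5 9
bipush 7   : -5 9 7
iadd       : -5 16
bipush -45 : -5 16 -45
bipush -5  : -5 16 -45 -5
bipush 4   : -5 16 -45 -5 4
isub       : -5 16 -45 -9
bipush -3  : -5 16 -45 -9 -3
bipush 2   : -5 16 -45 -9 -3 2
iadd       : -5 16 -45 -9 -1
iadd       : -5 16 -45 -10
idiv       : -5 16 4
dup        : -5 16 4 4
isub       : -5 16 0
isub       : -5 16
isub       : -21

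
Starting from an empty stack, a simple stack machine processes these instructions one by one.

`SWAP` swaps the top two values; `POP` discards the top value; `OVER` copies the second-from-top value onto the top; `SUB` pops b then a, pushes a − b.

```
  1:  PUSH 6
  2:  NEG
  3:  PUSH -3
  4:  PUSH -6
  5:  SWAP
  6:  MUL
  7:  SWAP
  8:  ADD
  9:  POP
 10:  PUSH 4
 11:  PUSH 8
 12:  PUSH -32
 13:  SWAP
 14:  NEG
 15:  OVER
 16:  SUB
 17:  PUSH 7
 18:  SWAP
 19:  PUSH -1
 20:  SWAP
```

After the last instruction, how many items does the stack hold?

5

PUSH 6   → 6
NEG      → -6
PUSH -3  → -6 -3
PUSH -6  → -6 -3 -6
SWAP     → -6 -6 -3
MUL      → -6 18
SWAP     → 18 -6
ADD      → 12
POP      → (empty)
PUSH 4   → 4
PUSH 8   → 4 8
PUSH -32 → 4 8 -32
SWAP     → 4 -32 8
NEG      → 4 -32 -8
OVER     → 4 -32 -8 -32
SUB      → 4 -32 24
PUSH 7   → 4 -32 24 7
SWAP     → 4 -32 7 24
PUSH -1  → 4 -32 7 24 -1
SWAP     → 4 -32 7 -1 24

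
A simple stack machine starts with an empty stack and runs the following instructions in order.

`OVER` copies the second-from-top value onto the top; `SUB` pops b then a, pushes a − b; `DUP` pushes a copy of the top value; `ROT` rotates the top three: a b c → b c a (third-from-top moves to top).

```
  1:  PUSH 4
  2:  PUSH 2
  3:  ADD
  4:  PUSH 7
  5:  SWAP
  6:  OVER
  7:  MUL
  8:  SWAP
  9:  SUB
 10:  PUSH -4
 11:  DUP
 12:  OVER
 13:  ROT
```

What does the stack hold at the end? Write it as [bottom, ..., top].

[35, -4, -4, -4]

PUSH 4  -> 4
PUSH 2  -> 4 2
ADD     -> 6
PUSH 7  -> 6 7
SWAP    -> 7 6
OVER    -> 7 6 7
MUL     -> 7 42
SWAP    -> 42 7
SUB     -> 35
PUSH -4 -> 35 -4
DUP     -> 35 -4 -4
OVER    -> 35 -4 -4 -4
ROT     -> 35 -4 -4 -4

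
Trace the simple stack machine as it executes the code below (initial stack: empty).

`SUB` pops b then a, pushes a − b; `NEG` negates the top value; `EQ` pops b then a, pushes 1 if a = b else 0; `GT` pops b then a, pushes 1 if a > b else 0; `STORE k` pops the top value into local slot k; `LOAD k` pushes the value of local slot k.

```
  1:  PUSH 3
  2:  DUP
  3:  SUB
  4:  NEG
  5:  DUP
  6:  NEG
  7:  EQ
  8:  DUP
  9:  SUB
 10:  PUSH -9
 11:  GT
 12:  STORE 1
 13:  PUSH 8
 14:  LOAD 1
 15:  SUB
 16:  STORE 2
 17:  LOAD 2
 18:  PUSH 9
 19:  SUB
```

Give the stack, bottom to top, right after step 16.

PUSH 3   [3]
DUP      [3, 3]
SUB      [0]
NEG      [0]
DUP      [0, 0]
NEG      [0, 0]
EQ       [1]
DUP      [1, 1]
SUB      [0]
PUSH -9  [0, -9]
GT       [1]
STORE 1  []
PUSH 8   [8]
LOAD 1   [8, 1]
SUB      [7]
STORE 2  []

[]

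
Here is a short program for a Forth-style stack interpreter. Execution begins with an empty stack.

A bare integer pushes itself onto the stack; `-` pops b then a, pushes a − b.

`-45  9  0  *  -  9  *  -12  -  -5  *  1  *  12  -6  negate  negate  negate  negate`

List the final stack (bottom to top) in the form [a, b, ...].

-45    : [-45]
9      : [-45, 9]
0      : [-45, 9, 0]
*      : [-45, 0]
-      : [-45]
9      : [-45, 9]
*      : [-405]
-12    : [-405, -12]
-      : [-393]
-5     : [-393, -5]
*      : [1965]
1      : [1965, 1]
*      : [1965]
12     : [1965, 12]
-6     : [1965, 12, -6]
negate : [1965, 12, 6]
negate : [1965, 12, -6]
negate : [1965, 12, 6]
negate : [1965, 12, -6]

[1965, 12, -6]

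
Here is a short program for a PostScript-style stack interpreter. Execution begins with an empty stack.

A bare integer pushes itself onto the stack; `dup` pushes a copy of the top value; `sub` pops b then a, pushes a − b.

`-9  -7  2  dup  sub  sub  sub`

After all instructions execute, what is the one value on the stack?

-9   -9
-7   -9 -7
2    -9 -7 2
dup  -9 -7 2 2
sub  -9 -7 0
sub  -9 -7
sub  -2

-2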